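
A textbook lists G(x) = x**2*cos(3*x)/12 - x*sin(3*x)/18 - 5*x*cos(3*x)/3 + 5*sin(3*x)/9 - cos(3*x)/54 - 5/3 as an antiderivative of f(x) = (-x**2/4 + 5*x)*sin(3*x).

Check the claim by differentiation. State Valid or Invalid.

Valid. The derivative of G reproduces f.

d/dx[G] = -x**2*sin(3*x)/4 + 5*x*sin(3*x)
This equals f(x) exactly, so the claim holds.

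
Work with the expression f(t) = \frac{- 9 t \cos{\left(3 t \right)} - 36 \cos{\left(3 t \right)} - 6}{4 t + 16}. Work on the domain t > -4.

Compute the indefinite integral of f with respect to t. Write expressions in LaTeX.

F(t) = - \frac{3 \left(2 \log{\left(\frac{t}{2} + 2 \right)} + \sin{\left(3 t \right)}\right)}{4} + C

Since d/dt undoes antidifferentiation here, F'(t) = f(t) is required of F(t).
Check: d/dt[- \frac{3 \left(2 \log{\left(\frac{t}{2} + 2 \right)} + \sin{\left(3 t \right)}\right)}{4}] = \frac{- 9 t \cos{\left(3 t \right)} - 36 \cos{\left(3 t \right)} - 6}{4 t + 16} = f(t).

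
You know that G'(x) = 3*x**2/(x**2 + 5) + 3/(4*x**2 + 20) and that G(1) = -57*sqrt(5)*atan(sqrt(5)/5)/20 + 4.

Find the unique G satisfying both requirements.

G(x) = (60*x - 57*sqrt(5)*atan(sqrt(5)*x/5) + 20)/20

The integrand splits into summands that can be handled one at a time.
A general antiderivative is 3*x - 57*sqrt(5)*atan(sqrt(5)*x/5)/20 + C.
The condition gives C = -57*sqrt(5)*atan(sqrt(5)/5)/20 + 4 - (-57*sqrt(5)*atan(sqrt(5)/5)/20 + 3) = 1.
So G(x) = (60*x - 57*sqrt(5)*atan(sqrt(5)*x/5) + 20)/20.
Check: d/dx[(60*x - 57*sqrt(5)*atan(sqrt(5)*x/5) + 20)/20] = (12*x**2 + 3)/(4*x**2 + 20), which equals G'(x).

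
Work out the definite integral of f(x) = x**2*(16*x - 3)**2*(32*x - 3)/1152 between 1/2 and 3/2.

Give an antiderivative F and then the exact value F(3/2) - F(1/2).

The substitution u = -4*x**2/3 + x/4 works: f is exactly (dF/du)*(du/dx) for that inner function.
F(x) = 32*x**6/27 - 2*x**5/3 + x**4/8 - x**3/128 is an antiderivative of f.
Check: d/dx[32*x**6/27 - 2*x**5/3 + x**4/8 - x**3/128] = 64*x**5/9 - 10*x**4/3 + x**3/2 - 3*x**2/128, which equals f(x).
F(3/2) = 9261/1024; F(1/2) = 125/27648.
Integral = F(3/2) - F(1/2) = 124961/13824.

Antiderivative: F(x) = 32*x**6/27 - 2*x**5/3 + x**4/8 - x**3/128; value = 124961/13824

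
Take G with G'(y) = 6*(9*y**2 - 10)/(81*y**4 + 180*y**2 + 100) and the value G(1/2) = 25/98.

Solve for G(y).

G'(y) has the shape u'v + uv' for u = -y and v = 1/(3*y**2/2 + 5/3) — it is the derivative of the product u*v.
A general antiderivative is -y/(3*y**2/2 + 5/3) + C.
The condition gives C = 25/98 - (-12/49) = 1/2.
So G(y) = -y/(3*y**2/2 + 5/3) + 1/2.
Check: d/dy[-y/(3*y**2/2 + 5/3) + 1/2] = (54*y**2 - 60)/(81*y**4 + 180*y**2 + 100), which equals G'(y).

G(y) = -y/(3*y**2/2 + 5/3) + 1/2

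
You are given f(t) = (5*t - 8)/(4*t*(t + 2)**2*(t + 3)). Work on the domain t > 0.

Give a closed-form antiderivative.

The denominator factors as 4*t*(t + 2)**2*(t + 3); partial fractions split f into directly integrable pieces: 23/(12*(t + 3)) - 7/(4*(t + 2)) + 9/(4*(t + 2)**2) - 1/(6*t).
Check: d/dt[(-2*(t + 2)*log(t) - 21*(t + 2)*log(t + 2) + 23*(t + 2)*log(t + 3) - 27)/(12*(t + 2))] = (5*t - 8)/(4*t**4 + 28*t**3 + 64*t**2 + 48*t), which equals f(t).

An antiderivative is F(t) = (-2*(t + 2)*log(t) - 21*(t + 2)*log(t + 2) + 23*(t + 2)*log(t + 3) - 27)/(12*(t + 2)).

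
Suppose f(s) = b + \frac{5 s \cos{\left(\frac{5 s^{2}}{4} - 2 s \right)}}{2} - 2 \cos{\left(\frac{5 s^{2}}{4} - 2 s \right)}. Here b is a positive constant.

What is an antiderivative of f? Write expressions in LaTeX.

Integrate term by term and add the pieces.
Check: d/ds[b s + \sin{\left(\frac{5 s^{2}}{4} - 2 s \right)}] = b + \frac{5 s \cos{\left(\frac{5 s^{2}}{4} - 2 s \right)}}{2} - 2 \cos{\left(\frac{5 s^{2}}{4} - 2 s \right)} = f(s).

An antiderivative is F(s) = b s + \sin{\left(\frac{5 s^{2}}{4} - 2 s \right)}.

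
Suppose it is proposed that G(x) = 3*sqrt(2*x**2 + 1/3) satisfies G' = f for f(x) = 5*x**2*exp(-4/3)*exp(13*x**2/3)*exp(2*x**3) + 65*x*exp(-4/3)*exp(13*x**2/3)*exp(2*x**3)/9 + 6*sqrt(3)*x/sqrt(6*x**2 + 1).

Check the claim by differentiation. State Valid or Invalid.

Invalid: d/dx[G] - f = (-45*x**2*exp(13*x**2/3)*exp(2*x**3) - 65*x*exp(13*x**2/3)*exp(2*x**3))*exp(-4/3)/9, which is not 0.

d/dx[G] = 6*sqrt(3)*x/sqrt(6*x**2 + 1)
d/dx[G] - f(x) = (-45*x**2*exp(13*x**2/3)*exp(2*x**3) - 65*x*exp(13*x**2/3)*exp(2*x**3))*exp(-4/3)/9 != 0.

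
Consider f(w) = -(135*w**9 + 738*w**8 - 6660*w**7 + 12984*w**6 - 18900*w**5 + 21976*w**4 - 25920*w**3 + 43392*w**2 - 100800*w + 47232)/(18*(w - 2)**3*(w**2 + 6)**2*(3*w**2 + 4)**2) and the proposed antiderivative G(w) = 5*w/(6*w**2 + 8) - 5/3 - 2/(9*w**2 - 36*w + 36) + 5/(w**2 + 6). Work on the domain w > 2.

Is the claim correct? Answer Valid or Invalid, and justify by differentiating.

d/dw[G] = (-135*w**9 - 738*w**8 + 6660*w**7 - 12984*w**6 + 18900*w**5 - 21976*w**4 + 25920*w**3 - 43392*w**2 + 100800*w - 47232)/(162*w**11 - 972*w**10 + 4320*w**9 - 15552*w**8 + 39816*w**7 - 86832*w**6 + 154656*w**5 - 204480*w**4 + 238464*w**3 - 214272*w**2 + 124416*w - 82944)
This equals f(w) exactly, so the claim holds.

Valid - the claim checks out under differentiation.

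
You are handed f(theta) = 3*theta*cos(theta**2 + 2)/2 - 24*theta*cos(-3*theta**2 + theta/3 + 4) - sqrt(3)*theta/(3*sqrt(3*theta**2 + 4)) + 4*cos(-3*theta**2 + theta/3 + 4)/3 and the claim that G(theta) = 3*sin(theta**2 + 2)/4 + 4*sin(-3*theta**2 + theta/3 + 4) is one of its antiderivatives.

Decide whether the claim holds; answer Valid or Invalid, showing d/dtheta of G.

Invalid: d/dtheta[G] - f = sqrt(3)*theta/(3*sqrt(3*theta**2 + 4)), which is not 0.

d/dtheta[G] = 3*theta*cos(theta**2 + 2)/2 - 24*theta*cos(-3*theta**2 + theta/3 + 4) + 4*cos(-3*theta**2 + theta/3 + 4)/3
d/dtheta[G] - f(theta) = sqrt(3)*theta/(3*sqrt(3*theta**2 + 4)) != 0.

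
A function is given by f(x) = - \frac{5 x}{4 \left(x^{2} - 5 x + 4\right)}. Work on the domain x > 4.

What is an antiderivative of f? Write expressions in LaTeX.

The denominator factors as 4 \left(x - 4\right) \left(x - 1\right); partial fractions split f into directly integrable pieces: \frac{5}{12 \left(x - 1\right)} - \frac{5}{3 \left(x - 4\right)}.
Check: d/dx[- \frac{5 \log{\left(x - 4 \right)}}{3} + \frac{5 \log{\left(x - 1 \right)}}{12}] = - \frac{5 x}{4 x^{2} - 20 x + 16}, which equals f(x).

An antiderivative is F(x) = - \frac{5 \log{\left(x - 4 \right)}}{3} + \frac{5 \log{\left(x - 1 \right)}}{12}.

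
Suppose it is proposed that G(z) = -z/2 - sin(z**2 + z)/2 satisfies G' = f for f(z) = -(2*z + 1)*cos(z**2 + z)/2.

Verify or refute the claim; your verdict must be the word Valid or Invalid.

Invalid: d/dz[G] - f = -1/2, which is not 0.

d/dz[G] = -z*cos(z**2 + z) - cos(z**2 + z)/2 - 1/2
d/dz[G] - f(z) = -1/2 != 0.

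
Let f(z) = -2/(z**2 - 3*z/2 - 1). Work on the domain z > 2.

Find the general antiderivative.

F(z) = -4*log(z - 2)/5 + 4*log(z + 1/2)/5 + C

The denominator factors as (z - 2)*(2*z + 1); partial fractions split f into directly integrable pieces: 8/(5*(2*z + 1)) - 4/(5*(z - 2)).
Check: d/dz[-4*log(z - 2)/5 + 4*log(z + 1/2)/5] = -4/(2*z**2 - 3*z - 2), which equals f(z).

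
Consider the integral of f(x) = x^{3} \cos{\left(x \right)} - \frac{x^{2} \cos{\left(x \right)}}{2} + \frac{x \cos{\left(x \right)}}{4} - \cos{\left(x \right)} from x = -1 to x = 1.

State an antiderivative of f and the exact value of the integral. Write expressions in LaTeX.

The integrand splits into summands that can be handled one at a time.
F(x) = x^{3} \sin{\left(x \right)} - \frac{x^{2} \sin{\left(x \right)}}{2} + 3 x^{2} \cos{\left(x \right)} - \frac{23 x \sin{\left(x \right)}}{4} - x \cos{\left(x \right)} - \frac{23 \cos{\left(x \right)}}{4} is an antiderivative of f.
Check: d/dx[x^{3} \sin{\left(x \right)} - \frac{x^{2} \sin{\left(x \right)}}{2} + 3 x^{2} \cos{\left(x \right)} - \frac{23 x \sin{\left(x \right)}}{4} - x \cos{\left(x \right)} - \frac{23 \cos{\left(x \right)}}{4}] = x^{3} \cos{\left(x \right)} - \frac{x^{2} \cos{\left(x \right)}}{2} + \frac{x \cos{\left(x \right)}}{4} - \cos{\left(x \right)} = f(x).
F(1) = - \frac{21 \sin{\left(1 \right)}}{4} - \frac{15 \cos{\left(1 \right)}}{4}; F(-1) = - \frac{17 \sin{\left(1 \right)}}{4} - \frac{7 \cos{\left(1 \right)}}{4}.
Integral = F(1) - F(-1) = - 2 \cos{\left(1 \right)} - \sin{\left(1 \right)}.

Antiderivative: F(x) = x^{3} \sin{\left(x \right)} - \frac{x^{2} \sin{\left(x \right)}}{2} + 3 x^{2} \cos{\left(x \right)} - \frac{23 x \sin{\left(x \right)}}{4} - x \cos{\left(x \right)} - \frac{23 \cos{\left(x \right)}}{4}; value = - 2 \cos{\left(1 \right)} - \sin{\left(1 \right)}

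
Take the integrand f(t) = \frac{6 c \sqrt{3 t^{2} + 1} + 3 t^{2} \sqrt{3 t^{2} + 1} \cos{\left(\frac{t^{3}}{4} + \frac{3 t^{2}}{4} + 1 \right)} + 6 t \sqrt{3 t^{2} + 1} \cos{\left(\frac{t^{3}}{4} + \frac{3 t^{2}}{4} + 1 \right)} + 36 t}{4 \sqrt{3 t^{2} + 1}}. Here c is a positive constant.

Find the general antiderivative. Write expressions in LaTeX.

F(t) = \frac{3 c t + 6 \sqrt{3 t^{2} + 1} + 2 \sin{\left(\frac{t^{3}}{4} + \frac{3 t^{2}}{4} + 1 \right)}}{2} + C

For F(t) to be correct the identity F'(t) - f(t) = 0 must hold.
Check: d/dt[\frac{3 c t + 6 \sqrt{3 t^{2} + 1} + 2 \sin{\left(\frac{t^{3}}{4} + \frac{3 t^{2}}{4} + 1 \right)}}{2}] = \frac{6 c \sqrt{3 t^{2} + 1} + 3 t^{2} \sqrt{3 t^{2} + 1} \cos{\left(\frac{t^{3}}{4} + \frac{3 t^{2}}{4} + 1 \right)} + 6 t \sqrt{3 t^{2} + 1} \cos{\left(\frac{t^{3}}{4} + \frac{3 t^{2}}{4} + 1 \right)} + 36 t}{4 \sqrt{3 t^{2} + 1}} = f(t).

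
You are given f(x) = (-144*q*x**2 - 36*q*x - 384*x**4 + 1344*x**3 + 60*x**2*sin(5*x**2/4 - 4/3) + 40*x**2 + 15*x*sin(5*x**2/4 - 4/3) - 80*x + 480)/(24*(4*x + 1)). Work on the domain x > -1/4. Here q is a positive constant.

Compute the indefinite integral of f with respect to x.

Whatever form F(x) takes, F'(x) = f(x) is non-negotiable.
Check: d/dx[-(9*q*x**2 + 12*x**4 - 60*x**3 + 20*x**2 - 60*log(2*x + 1/2) + 3*cos(5*x**2/4 - 4/3) - 24)/12] = (-144*q*x**2 - 36*q*x - 384*x**4 + 1344*x**3 + 60*x**2*sin(5*x**2/4 - 4/3) + 40*x**2 + 15*x*sin(5*x**2/4 - 4/3) - 80*x + 480)/(96*x + 24), which equals f(x).

F(x) = -(9*q*x**2 + 12*x**4 - 60*x**3 + 20*x**2 - 60*log(2*x + 1/2) + 3*cos(5*x**2/4 - 4/3) - 24)/12 + C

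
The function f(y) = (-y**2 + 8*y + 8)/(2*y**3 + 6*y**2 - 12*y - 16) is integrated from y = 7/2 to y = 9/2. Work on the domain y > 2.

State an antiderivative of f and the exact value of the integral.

Antiderivative: F(y) = (10*log(y - 2) + log(y + 1) - 20*log(y + 4))/18; value = -10*log(17/2)/9 - 5*log(3/2)/9 - log(9/2)/18 + log(11/2)/18 + 5*log(5/2)/9 + 10*log(15/2)/9

The denominator factors as 2*(y - 2)*(y + 1)*(y + 4); partial fractions split f into directly integrable pieces: -10/(9*(y + 4)) + 1/(18*(y + 1)) + 5/(9*(y - 2)).
F(y) = (10*log(y - 2) + log(y + 1) - 20*log(y + 4))/18 is an antiderivative of f.
Check: d/dy[(10*log(y - 2) + log(y + 1) - 20*log(y + 4))/18] = (-y**2 + 8*y + 8)/(2*y**3 + 6*y**2 - 12*y - 16) = f(y).
F(9/2) = -10*log(17/2)/9 + log(11/2)/18 + 5*log(5/2)/9; F(7/2) = -10*log(15/2)/9 + log(9/2)/18 + 5*log(3/2)/9.
Integral = F(9/2) - F(7/2) = -10*log(17/2)/9 - 5*log(3/2)/9 - log(9/2)/18 + log(11/2)/18 + 5*log(5/2)/9 + 10*log(15/2)/9.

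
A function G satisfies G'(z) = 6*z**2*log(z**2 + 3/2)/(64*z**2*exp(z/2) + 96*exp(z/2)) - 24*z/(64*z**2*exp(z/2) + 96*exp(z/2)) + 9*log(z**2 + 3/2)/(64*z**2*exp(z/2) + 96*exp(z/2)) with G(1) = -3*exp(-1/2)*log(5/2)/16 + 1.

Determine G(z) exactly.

G(z) = 1 - 3*exp(-z/2)*log(z**2 + 3/2)/16

Recognize the product-rule pattern: G'(z) = u'v + uv' with u = -3*exp(-z/2)/16, v = log(z**2 + 3/2), so integration by parts undoes it.
A general antiderivative is -3*exp(-z/2)*log(z**2 + 3/2)/16 + C.
The condition gives C = -3*exp(-1/2)*log(5/2)/16 + 1 - (-3*exp(-1/2)*log(5/2)/16) = 1.
So G(z) = 1 - 3*exp(-z/2)*log(z**2 + 3/2)/16.
Check: d/dz[1 - 3*exp(-z/2)*log(z**2 + 3/2)/16] = (6*z**2*log(z**2 + 3/2) - 24*z + 9*log(z**2 + 3/2))/(64*z**2*exp(z/2) + 96*exp(z/2)), which equals G'(z).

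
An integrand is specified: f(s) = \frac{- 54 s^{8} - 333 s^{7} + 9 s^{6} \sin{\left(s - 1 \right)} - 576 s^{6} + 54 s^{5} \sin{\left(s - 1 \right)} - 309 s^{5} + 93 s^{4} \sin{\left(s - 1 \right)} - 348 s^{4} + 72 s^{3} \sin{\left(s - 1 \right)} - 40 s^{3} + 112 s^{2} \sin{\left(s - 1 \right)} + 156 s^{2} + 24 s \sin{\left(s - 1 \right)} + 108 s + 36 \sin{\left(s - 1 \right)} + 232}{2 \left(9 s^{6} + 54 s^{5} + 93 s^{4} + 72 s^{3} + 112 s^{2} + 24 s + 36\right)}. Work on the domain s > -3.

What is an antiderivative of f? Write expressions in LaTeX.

An antiderivative is F(s) = \frac{- 12 s^{6} - 39 s^{5} + 7 s^{4} - 6 s^{3} \cos{\left(s - 1 \right)} + 34 s^{3} - 18 s^{2} \cos{\left(s - 1 \right)} - 42 s^{2} - 4 s \cos{\left(s - 1 \right)} + 64 s - 12 \cos{\left(s - 1 \right)} - 40}{12 s^{3} + 36 s^{2} + 8 s + 24}.

Since d/ds undoes antidifferentiation here, F'(s) = f(s) is required of F(s).
Check: d/ds[\frac{- 12 s^{6} - 39 s^{5} + 7 s^{4} - 6 s^{3} \cos{\left(s - 1 \right)} + 34 s^{3} - 18 s^{2} \cos{\left(s - 1 \right)} - 42 s^{2} - 4 s \cos{\left(s - 1 \right)} + 64 s - 12 \cos{\left(s - 1 \right)} - 40}{12 s^{3} + 36 s^{2} + 8 s + 24}] = \frac{- 54 s^{8} - 333 s^{7} + 9 s^{6} \sin{\left(s - 1 \right)} - 576 s^{6} + 54 s^{5} \sin{\left(s - 1 \right)} - 309 s^{5} + 93 s^{4} \sin{\left(s - 1 \right)} - 348 s^{4} + 72 s^{3} \sin{\left(s - 1 \right)} - 40 s^{3} + 112 s^{2} \sin{\left(s - 1 \right)} + 156 s^{2} + 24 s \sin{\left(s - 1 \right)} + 108 s + 36 \sin{\left(s - 1 \right)} + 232}{18 s^{6} + 108 s^{5} + 186 s^{4} + 144 s^{3} + 224 s^{2} + 48 s + 72}, which equals f(s).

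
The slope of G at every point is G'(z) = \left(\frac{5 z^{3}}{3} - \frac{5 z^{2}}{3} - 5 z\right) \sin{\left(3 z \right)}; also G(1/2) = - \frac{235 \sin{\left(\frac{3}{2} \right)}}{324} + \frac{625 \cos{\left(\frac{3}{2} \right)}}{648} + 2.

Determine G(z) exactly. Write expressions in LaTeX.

G(z) = - \frac{45 z^{3} \cos{\left(3 z \right)} - 45 z^{2} \sin{\left(3 z \right)} - 45 z^{2} \cos{\left(3 z \right)} + 30 z \sin{\left(3 z \right)} - 165 z \cos{\left(3 z \right)} + 55 \sin{\left(3 z \right)} + 10 \cos{\left(3 z \right)} - 162}{81}

Any candidate G(z) must reproduce the stated G'(z) exactly.
A general antiderivative is - \frac{5 z^{3} \cos{\left(3 z \right)}}{9} + \frac{5 z^{2} \sin{\left(3 z \right)}}{9} + \frac{5 z^{2} \cos{\left(3 z \right)}}{9} - \frac{10 z \sin{\left(3 z \right)}}{27} + \frac{55 z \cos{\left(3 z \right)}}{27} - \frac{55 \sin{\left(3 z \right)}}{81} - \frac{10 \cos{\left(3 z \right)}}{81} + C.
The condition gives C = - \frac{235 \sin{\left(\frac{3}{2} \right)}}{324} + \frac{625 \cos{\left(\frac{3}{2} \right)}}{648} + 2 - (- \frac{235 \sin{\left(\frac{3}{2} \right)}}{324} + \frac{625 \cos{\left(\frac{3}{2} \right)}}{648}) = 2.
So G(z) = - \frac{45 z^{3} \cos{\left(3 z \right)} - 45 z^{2} \sin{\left(3 z \right)} - 45 z^{2} \cos{\left(3 z \right)} + 30 z \sin{\left(3 z \right)} - 165 z \cos{\left(3 z \right)} + 55 \sin{\left(3 z \right)} + 10 \cos{\left(3 z \right)} - 162}{81}.
Check: d/dz[- \frac{45 z^{3} \cos{\left(3 z \right)} - 45 z^{2} \sin{\left(3 z \right)} - 45 z^{2} \cos{\left(3 z \right)} + 30 z \sin{\left(3 z \right)} - 165 z \cos{\left(3 z \right)} + 55 \sin{\left(3 z \right)} + 10 \cos{\left(3 z \right)} - 162}{81}] = \frac{5 z^{3} \sin{\left(3 z \right)}}{3} - \frac{5 z^{2} \sin{\left(3 z \right)}}{3} - 5 z \sin{\left(3 z \right)}, which equals G'(z).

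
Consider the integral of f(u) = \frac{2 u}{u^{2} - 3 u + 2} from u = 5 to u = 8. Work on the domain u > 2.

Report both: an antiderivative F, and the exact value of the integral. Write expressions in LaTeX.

Antiderivative: F(u) = 4 \log{\left(u - 2 \right)} - 2 \log{\left(u - 1 \right)}; value = - 4 \log{\left(3 \right)} - 2 \log{\left(7 \right)} + 2 \log{\left(4 \right)} + 4 \log{\left(6 \right)}

Factor the denominator (\left(u - 2\right) \left(u - 1\right)) and decompose: f = - \frac{2}{u - 1} + \frac{4}{u - 2}; each piece integrates to a log, atan, or power term.
F(u) = 4 \log{\left(u - 2 \right)} - 2 \log{\left(u - 1 \right)} is an antiderivative of f.
Check: d/du[4 \log{\left(u - 2 \right)} - 2 \log{\left(u - 1 \right)}] = \frac{2 u}{u^{2} - 3 u + 2} = f(u).
F(8) = - 2 \log{\left(7 \right)} + 4 \log{\left(6 \right)}; F(5) = - 2 \log{\left(4 \right)} + 4 \log{\left(3 \right)}.
Integral = F(8) - F(5) = - 4 \log{\left(3 \right)} - 2 \log{\left(7 \right)} + 2 \log{\left(4 \right)} + 4 \log{\left(6 \right)}.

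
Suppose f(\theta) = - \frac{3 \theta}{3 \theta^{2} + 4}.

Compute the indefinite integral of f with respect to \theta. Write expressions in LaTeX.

F(\theta) = - \frac{\log{\left(\frac{3 \theta^{2}}{2} + 2 \right)}}{2} + C

The substitution u = \frac{3 \theta^{2}}{2} + 2 works: f is exactly (dF/du)*(du/d\theta) for that inner function.
Check: d/d\theta[- \frac{\log{\left(\frac{3 \theta^{2}}{2} + 2 \right)}}{2}] = - \frac{3 \theta}{3 \theta^{2} + 4} = f(\theta).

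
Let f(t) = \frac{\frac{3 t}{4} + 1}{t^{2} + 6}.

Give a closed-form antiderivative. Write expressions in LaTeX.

An antiderivative is F(t) = \frac{9 \log{\left(t^{2} + 6 \right)} + 4 \sqrt{6} \operatorname{atan}{\left(\frac{\sqrt{6} t}{6} \right)}}{24}.

Recover f(t) by differentiating a candidate F(t); any mismatch rules it out.
Check: d/dt[\frac{9 \log{\left(t^{2} + 6 \right)} + 4 \sqrt{6} \operatorname{atan}{\left(\frac{\sqrt{6} t}{6} \right)}}{24}] = \frac{3 t + 4}{4 t^{2} + 24}, which equals f(t).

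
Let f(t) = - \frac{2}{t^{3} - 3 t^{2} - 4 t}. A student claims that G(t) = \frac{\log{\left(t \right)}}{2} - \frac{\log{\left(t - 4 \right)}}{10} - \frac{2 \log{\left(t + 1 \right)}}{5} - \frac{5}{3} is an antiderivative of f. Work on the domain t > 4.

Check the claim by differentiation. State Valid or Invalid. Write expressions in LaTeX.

Valid: G'(t) = f(t).

d/dt[G] = - \frac{2}{t^{3} - 3 t^{2} - 4 t}
This equals f(t) exactly, so the claim holds.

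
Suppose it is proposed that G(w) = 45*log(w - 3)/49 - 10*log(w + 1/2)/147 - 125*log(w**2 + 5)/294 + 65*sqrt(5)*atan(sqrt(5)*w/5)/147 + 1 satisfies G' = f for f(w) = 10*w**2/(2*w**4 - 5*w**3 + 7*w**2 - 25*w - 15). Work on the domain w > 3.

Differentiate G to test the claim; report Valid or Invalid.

Valid - the claim checks out under differentiation.

d/dw[G] = 10*w**2/(2*w**4 - 5*w**3 + 7*w**2 - 25*w - 15)
This equals f(w) exactly, so the claim holds.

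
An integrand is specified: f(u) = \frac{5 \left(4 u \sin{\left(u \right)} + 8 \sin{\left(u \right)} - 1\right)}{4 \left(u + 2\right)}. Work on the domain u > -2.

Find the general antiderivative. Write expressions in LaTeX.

F(u) = \frac{5 \left(- \log{\left(\frac{3 u}{2} + 3 \right)} - 4 \cos{\left(u \right)}\right)}{4} + C

Since d/du undoes antidifferentiation here, F'(u) = f(u) is required of F(u).
Check: d/du[\frac{5 \left(- \log{\left(\frac{3 u}{2} + 3 \right)} - 4 \cos{\left(u \right)}\right)}{4}] = \frac{20 u \sin{\left(u \right)} + 40 \sin{\left(u \right)} - 5}{4 u + 8}, which equals f(u).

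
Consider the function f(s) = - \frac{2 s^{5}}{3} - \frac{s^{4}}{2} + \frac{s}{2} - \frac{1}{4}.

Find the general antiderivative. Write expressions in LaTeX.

F(s) = \frac{s \left(- 20 s^{5} - 18 s^{4} + 45 s - 45\right)}{180} + C

The integrand splits into summands that can be handled one at a time.
Check: d/ds[\frac{s \left(- 20 s^{5} - 18 s^{4} + 45 s - 45\right)}{180}] = - \frac{2 s^{5}}{3} - \frac{s^{4}}{2} + \frac{s}{2} - \frac{1}{4} = f(s).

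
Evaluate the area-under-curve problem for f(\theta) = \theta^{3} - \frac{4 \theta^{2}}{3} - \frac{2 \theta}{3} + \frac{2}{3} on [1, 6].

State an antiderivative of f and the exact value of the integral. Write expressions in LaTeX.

The integrand splits into summands that can be handled one at a time.
F(\theta) = \frac{\theta^{4}}{4} - \frac{4 \theta^{3}}{9} - \frac{\theta^{2}}{3} + \frac{2 \theta}{3} is an antiderivative of f.
Check: d/d\theta[\frac{\theta^{4}}{4} - \frac{4 \theta^{3}}{9} - \frac{\theta^{2}}{3} + \frac{2 \theta}{3}] = \theta^{3} - \frac{4 \theta^{2}}{3} - \frac{2 \theta}{3} + \frac{2}{3} = f(\theta).
F(6) = 220; F(1) = \frac{5}{36}.
Integral = F(6) - F(1) = \frac{7915}{36}.

Antiderivative: F(\theta) = \frac{\theta^{4}}{4} - \frac{4 \theta^{3}}{9} - \frac{\theta^{2}}{3} + \frac{2 \theta}{3}; value = \frac{7915}{36}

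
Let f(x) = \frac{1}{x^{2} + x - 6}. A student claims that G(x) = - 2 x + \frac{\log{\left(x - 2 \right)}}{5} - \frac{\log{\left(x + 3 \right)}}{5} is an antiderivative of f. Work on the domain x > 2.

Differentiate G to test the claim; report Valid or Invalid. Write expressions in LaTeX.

Invalid: d/dx[G] - f = -2, which is not 0.

d/dx[G] = \frac{- 2 x^{2} - 2 x + 13}{x^{2} + x - 6}
d/dx[G] - f(x) = -2 != 0.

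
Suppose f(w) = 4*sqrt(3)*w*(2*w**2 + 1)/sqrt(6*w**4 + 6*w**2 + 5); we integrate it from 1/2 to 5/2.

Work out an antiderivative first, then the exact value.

Antiderivative: F(w) = 2*sqrt(3)*sqrt(6*w**4 + 6*w**2 + 5)/3; value = -sqrt(330)/6 + sqrt(13290)/6

f matches the chain-rule pattern g'(h)*h' with inner function h(w) = 2*w**4 + 2*w**2 + 5/3; substituting u = h(w) collapses the integral.
F(w) = 2*sqrt(3)*sqrt(6*w**4 + 6*w**2 + 5)/3 is an antiderivative of f.
Check: d/dw[2*sqrt(3)*sqrt(6*w**4 + 6*w**2 + 5)/3] = (8*sqrt(3)*w**3 + 4*sqrt(3)*w)/sqrt(6*w**4 + 6*w**2 + 5), which equals f(w).
F(5/2) = sqrt(13290)/6; F(1/2) = sqrt(330)/6.
Integral = F(5/2) - F(1/2) = -sqrt(330)/6 + sqrt(13290)/6.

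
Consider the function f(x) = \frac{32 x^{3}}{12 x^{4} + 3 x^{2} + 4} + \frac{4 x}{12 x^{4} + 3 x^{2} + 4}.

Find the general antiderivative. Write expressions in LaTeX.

f matches the chain-rule pattern g'(h)*h' with inner function h(x) = 2 x^{4} + \frac{x^{2}}{2} + \frac{2}{3}; substituting u = h(x) collapses the integral.
Check: d/dx[\frac{2 \log{\left(2 x^{4} + \frac{x^{2}}{2} + \frac{2}{3} \right)}}{3}] = \frac{32 x^{3} + 4 x}{12 x^{4} + 3 x^{2} + 4}, which equals f(x).

F(x) = \frac{2 \log{\left(2 x^{4} + \frac{x^{2}}{2} + \frac{2}{3} \right)}}{3} + C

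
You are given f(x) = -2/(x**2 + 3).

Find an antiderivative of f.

Differentiate the proposed F(x) back; it has to land on f(x) exactly.
Check: d/dx[-2*sqrt(3)*atan(sqrt(3)*x/3)/3] = -2/(x**2 + 3) = f(x).

An antiderivative is F(x) = -2*sqrt(3)*atan(sqrt(3)*x/3)/3.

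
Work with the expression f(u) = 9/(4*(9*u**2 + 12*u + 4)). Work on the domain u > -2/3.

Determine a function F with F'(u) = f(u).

An antiderivative is F(u) = -3/(4*(3*u + 2)).

Since d/du undoes antidifferentiation here, F'(u) = f(u) is required of F(u).
Check: d/du[-3/(4*(3*u + 2))] = 9/(36*u**2 + 48*u + 16), which equals f(u).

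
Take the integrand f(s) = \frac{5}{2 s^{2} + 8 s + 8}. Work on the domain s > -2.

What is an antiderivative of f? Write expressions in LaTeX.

Any candidate F(s) must reproduce f(s) exactly when differentiated.
Check: d/ds[- \frac{5}{2 \left(s + 2\right)}] = \frac{5}{2 s^{2} + 8 s + 8} = f(s).

An antiderivative is F(s) = - \frac{5}{2 \left(s + 2\right)}.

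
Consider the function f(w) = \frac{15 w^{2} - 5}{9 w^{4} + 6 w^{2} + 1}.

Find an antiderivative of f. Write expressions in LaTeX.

f has the shape u'v + uv' for u = - 5 w and v = \frac{1}{3 w^{2} + 1} — it is the derivative of the product u*v.
Check: d/dw[- \frac{5 w}{3 w^{2} + 1}] = \frac{15 w^{2} - 5}{9 w^{4} + 6 w^{2} + 1} = f(w).

An antiderivative is F(w) = - \frac{5 w}{3 w^{2} + 1}.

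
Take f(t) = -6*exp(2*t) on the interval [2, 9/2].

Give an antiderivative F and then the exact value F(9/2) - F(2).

Differentiate the proposed F(t) back; it has to land on f(t) exactly.
F(t) = -3*exp(2*t) is an antiderivative of f.
Check: d/dt[-3*exp(2*t)] = -6*exp(2*t) = f(t).
F(9/2) = -3*exp(9); F(2) = -3*exp(4).
Integral = F(9/2) - F(2) = -3*exp(9) + 3*exp(4).

Antiderivative: F(t) = -3*exp(2*t); value = -3*exp(9) + 3*exp(4)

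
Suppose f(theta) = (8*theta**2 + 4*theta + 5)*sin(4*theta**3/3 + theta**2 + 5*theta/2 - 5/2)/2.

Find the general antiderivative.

F(theta) = -cos(4*theta**3/3 + theta**2 + 5*theta/2 - 5/2) + C

The substitution u = 4*theta**3/3 + theta**2 + 5*theta/2 - 5/2 works: f is exactly (dF/du)*(du/dtheta) for that inner function.
Check: d/dtheta[-cos(4*theta**3/3 + theta**2 + 5*theta/2 - 5/2)] = 4*theta**2*sin(4*theta**3/3 + theta**2 + 5*theta/2 - 5/2) + 2*theta*sin(4*theta**3/3 + theta**2 + 5*theta/2 - 5/2) + 5*sin(4*theta**3/3 + theta**2 + 5*theta/2 - 5/2)/2, which equals f(theta).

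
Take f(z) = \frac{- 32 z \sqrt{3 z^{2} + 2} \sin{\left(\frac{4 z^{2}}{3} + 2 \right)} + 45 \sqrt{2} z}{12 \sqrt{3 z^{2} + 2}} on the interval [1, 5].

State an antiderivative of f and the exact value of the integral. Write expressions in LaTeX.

Antiderivative: F(z) = \frac{5 \sqrt{2} \sqrt{3 z^{2} + 2} + 4 \cos{\left(\frac{4 z^{2}}{3} + 2 \right)}}{4}; value = - \frac{5 \sqrt{10}}{4} + \cos{\left(\frac{106}{3} \right)} - \cos{\left(\frac{10}{3} \right)} + \frac{5 \sqrt{154}}{4}

Since d/dz undoes antidifferentiation here, F'(z) = f(z) is required of F(z).
F(z) = \frac{5 \sqrt{2} \sqrt{3 z^{2} + 2} + 4 \cos{\left(\frac{4 z^{2}}{3} + 2 \right)}}{4} is an antiderivative of f.
Check: d/dz[\frac{5 \sqrt{2} \sqrt{3 z^{2} + 2} + 4 \cos{\left(\frac{4 z^{2}}{3} + 2 \right)}}{4}] = \frac{- 32 z \sqrt{3 z^{2} + 2} \sin{\left(\frac{4 z^{2}}{3} + 2 \right)} + 45 \sqrt{2} z}{12 \sqrt{3 z^{2} + 2}} = f(z).
F(5) = \cos{\left(\frac{106}{3} \right)} + \frac{5 \sqrt{154}}{4}; F(1) = \cos{\left(\frac{10}{3} \right)} + \frac{5 \sqrt{10}}{4}.
Integral = F(5) - F(1) = - \frac{5 \sqrt{10}}{4} + \cos{\left(\frac{106}{3} \right)} - \cos{\left(\frac{10}{3} \right)} + \frac{5 \sqrt{154}}{4}.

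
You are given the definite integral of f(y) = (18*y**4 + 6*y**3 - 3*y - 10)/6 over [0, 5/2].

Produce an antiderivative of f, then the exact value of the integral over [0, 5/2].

A candidate is checked by its d/dy: the result must match f(y).
F(y) = 3*y**5/5 + y**4/4 - y**2/4 - 5*y/3 is an antiderivative of f.
Check: d/dy[3*y**5/5 + y**4/4 - y**2/4 - 5*y/3] = 3*y**4 + y**3 - y/2 - 5/3, which equals f(y).
F(5/2) = 12025/192; F(0) = 0.
Integral = F(5/2) - F(0) = 12025/192.

Antiderivative: F(y) = 3*y**5/5 + y**4/4 - y**2/4 - 5*y/3; value = 12025/192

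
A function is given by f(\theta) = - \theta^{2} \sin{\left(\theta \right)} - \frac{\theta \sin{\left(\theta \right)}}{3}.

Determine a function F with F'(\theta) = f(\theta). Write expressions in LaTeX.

An antiderivative is F(\theta) = \theta^{2} \cos{\left(\theta \right)} - 2 \theta \sin{\left(\theta \right)} + \frac{\theta \cos{\left(\theta \right)}}{3} - \frac{\sin{\left(\theta \right)}}{3} - 2 \cos{\left(\theta \right)}.

Integrate term by term and add the pieces.
Check: d/d\theta[\theta^{2} \cos{\left(\theta \right)} - 2 \theta \sin{\left(\theta \right)} + \frac{\theta \cos{\left(\theta \right)}}{3} - \frac{\sin{\left(\theta \right)}}{3} - 2 \cos{\left(\theta \right)}] = - \theta^{2} \sin{\left(\theta \right)} - \frac{\theta \sin{\left(\theta \right)}}{3} = f(\theta).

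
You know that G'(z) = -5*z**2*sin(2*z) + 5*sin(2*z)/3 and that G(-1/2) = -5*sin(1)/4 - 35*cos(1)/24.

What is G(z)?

G(z) = 5*z**2*cos(2*z)/2 - 5*z*sin(2*z)/2 - 25*cos(2*z)/12

The integrand splits into summands that can be handled one at a time.
A general antiderivative is 5*z**2*cos(2*z)/2 - 5*z*sin(2*z)/2 - 25*cos(2*z)/12 + C.
The condition gives C = -5*sin(1)/4 - 35*cos(1)/24 - (-5*sin(1)/4 - 35*cos(1)/24) = 0.
So G(z) = 5*z**2*cos(2*z)/2 - 5*z*sin(2*z)/2 - 25*cos(2*z)/12.
Check: d/dz[5*z**2*cos(2*z)/2 - 5*z*sin(2*z)/2 - 25*cos(2*z)/12] = -5*z**2*sin(2*z) + 5*sin(2*z)/3 = G'(z).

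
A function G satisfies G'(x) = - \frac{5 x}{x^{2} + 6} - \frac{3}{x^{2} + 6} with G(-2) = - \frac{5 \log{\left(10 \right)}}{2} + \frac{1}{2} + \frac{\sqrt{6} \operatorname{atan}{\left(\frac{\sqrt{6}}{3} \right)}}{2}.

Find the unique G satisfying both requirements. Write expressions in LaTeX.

G(x) = - \frac{5 \log{\left(x^{2} + 6 \right)} + \sqrt{6} \operatorname{atan}{\left(\frac{\sqrt{6} x}{6} \right)} - 1}{2}

Integrate term by term and add the pieces.
A general antiderivative is - \frac{5 \log{\left(x^{2} + 6 \right)}}{2} - \frac{\sqrt{6} \operatorname{atan}{\left(\frac{\sqrt{6} x}{6} \right)}}{2} + C.
The condition gives C = - \frac{5 \log{\left(10 \right)}}{2} + \frac{1}{2} + \frac{\sqrt{6} \operatorname{atan}{\left(\frac{\sqrt{6}}{3} \right)}}{2} - (- \frac{5 \log{\left(10 \right)}}{2} + \frac{\sqrt{6} \operatorname{atan}{\left(\frac{\sqrt{6}}{3} \right)}}{2}) = \frac{1}{2}.
So G(x) = - \frac{5 \log{\left(x^{2} + 6 \right)} + \sqrt{6} \operatorname{atan}{\left(\frac{\sqrt{6} x}{6} \right)} - 1}{2}.
Check: d/dx[- \frac{5 \log{\left(x^{2} + 6 \right)} + \sqrt{6} \operatorname{atan}{\left(\frac{\sqrt{6} x}{6} \right)} - 1}{2}] = \frac{- 5 x - 3}{x^{2} + 6}, which equals G'(x).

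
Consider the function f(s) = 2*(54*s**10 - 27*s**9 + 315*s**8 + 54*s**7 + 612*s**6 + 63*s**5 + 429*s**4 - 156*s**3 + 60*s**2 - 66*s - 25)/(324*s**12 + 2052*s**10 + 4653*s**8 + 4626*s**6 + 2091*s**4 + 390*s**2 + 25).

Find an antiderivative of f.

An antiderivative is F(s) = -(12*s**5 - 3*s**4 + 36*s**3 + 3*s**2 + 20*s - 3)/(2*(6*s**2 + 1)*(3*s**4 + 9*s**2 + 5)).

Check any antiderivative F(s) by computing F'(s) and comparing it with f(s).
Check: d/ds[-(12*s**5 - 3*s**4 + 36*s**3 + 3*s**2 + 20*s - 3)/(2*(6*s**2 + 1)*(3*s**4 + 9*s**2 + 5))] = (108*s**10 - 54*s**9 + 630*s**8 + 108*s**7 + 1224*s**6 + 126*s**5 + 858*s**4 - 312*s**3 + 120*s**2 - 132*s - 50)/(324*s**12 + 2052*s**10 + 4653*s**8 + 4626*s**6 + 2091*s**4 + 390*s**2 + 25), which equals f(s).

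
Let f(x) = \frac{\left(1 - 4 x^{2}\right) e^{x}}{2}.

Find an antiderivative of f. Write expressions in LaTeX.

f has the shape u'v + uv' for u = - 2 x^{2} + 4 x - \frac{7}{2} and v = e^{x} — it is the derivative of the product u*v.
Check: d/dx[- 2 x^{2} e^{x} + 4 x e^{x} - \frac{7 e^{x}}{2}] = - 2 x^{2} e^{x} + \frac{e^{x}}{2}, which equals f(x).

An antiderivative is F(x) = - 2 x^{2} e^{x} + 4 x e^{x} - \frac{7 e^{x}}{2}.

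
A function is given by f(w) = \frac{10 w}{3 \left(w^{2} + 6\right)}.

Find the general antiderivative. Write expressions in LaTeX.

F(w) = \frac{5 \log{\left(w^{2} + 6 \right)}}{3} + C

f matches the chain-rule pattern g'(h)*h' with inner function h(w) = w^{2} + 6; substituting u = h(w) collapses the integral.
Check: d/dw[\frac{5 \log{\left(w^{2} + 6 \right)}}{3}] = \frac{10 w}{3 w^{2} + 18}, which equals f(w).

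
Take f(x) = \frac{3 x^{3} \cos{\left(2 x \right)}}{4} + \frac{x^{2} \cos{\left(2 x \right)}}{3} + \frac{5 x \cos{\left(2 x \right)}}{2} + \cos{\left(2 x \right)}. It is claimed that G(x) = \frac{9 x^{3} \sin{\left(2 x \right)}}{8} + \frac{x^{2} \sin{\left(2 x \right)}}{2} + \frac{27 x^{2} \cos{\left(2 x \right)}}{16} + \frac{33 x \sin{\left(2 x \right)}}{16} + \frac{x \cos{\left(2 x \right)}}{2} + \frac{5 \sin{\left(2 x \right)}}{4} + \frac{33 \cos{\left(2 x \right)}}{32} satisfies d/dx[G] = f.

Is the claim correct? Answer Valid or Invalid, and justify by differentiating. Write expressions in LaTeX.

Invalid: d/dx[G] - f = \frac{3 x^{3} \cos{\left(2 x \right)}}{2} + \frac{2 x^{2} \cos{\left(2 x \right)}}{3} + 5 x \cos{\left(2 x \right)} + 2 \cos{\left(2 x \right)}, which is not 0.

d/dx[G] = \frac{9 x^{3} \cos{\left(2 x \right)}}{4} + x^{2} \cos{\left(2 x \right)} + \frac{15 x \cos{\left(2 x \right)}}{2} + 3 \cos{\left(2 x \right)}
d/dx[G] - f(x) = \frac{3 x^{3} \cos{\left(2 x \right)}}{2} + \frac{2 x^{2} \cos{\left(2 x \right)}}{3} + 5 x \cos{\left(2 x \right)} + 2 \cos{\left(2 x \right)} != 0.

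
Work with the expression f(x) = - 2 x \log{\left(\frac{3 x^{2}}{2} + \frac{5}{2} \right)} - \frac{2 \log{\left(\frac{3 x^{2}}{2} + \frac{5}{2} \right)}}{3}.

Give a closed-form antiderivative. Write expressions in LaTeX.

An antiderivative is F(x) = - x^{2} \log{\left(\frac{3 x^{2}}{2} + \frac{5}{2} \right)} + x^{2} - \frac{2 x \log{\left(\frac{3 x^{2}}{2} + \frac{5}{2} \right)}}{3} + \frac{4 x}{3} - \frac{5 \log{\left(x^{2} + \frac{5}{3} \right)}}{3} - \frac{4 \sqrt{15} \operatorname{atan}{\left(\frac{\sqrt{15} x}{5} \right)}}{9}.

The integrand splits into summands that can be handled one at a time.
Check: d/dx[- x^{2} \log{\left(\frac{3 x^{2}}{2} + \frac{5}{2} \right)} + x^{2} - \frac{2 x \log{\left(\frac{3 x^{2}}{2} + \frac{5}{2} \right)}}{3} + \frac{4 x}{3} - \frac{5 \log{\left(x^{2} + \frac{5}{3} \right)}}{3} - \frac{4 \sqrt{15} \operatorname{atan}{\left(\frac{\sqrt{15} x}{5} \right)}}{9}] = - 2 x \log{\left(3 x^{2} + 5 \right)} + 2 x \log{\left(2 \right)} - \frac{2 \log{\left(3 x^{2} + 5 \right)}}{3} + \frac{2 \log{\left(2 \right)}}{3}, which equals f(x).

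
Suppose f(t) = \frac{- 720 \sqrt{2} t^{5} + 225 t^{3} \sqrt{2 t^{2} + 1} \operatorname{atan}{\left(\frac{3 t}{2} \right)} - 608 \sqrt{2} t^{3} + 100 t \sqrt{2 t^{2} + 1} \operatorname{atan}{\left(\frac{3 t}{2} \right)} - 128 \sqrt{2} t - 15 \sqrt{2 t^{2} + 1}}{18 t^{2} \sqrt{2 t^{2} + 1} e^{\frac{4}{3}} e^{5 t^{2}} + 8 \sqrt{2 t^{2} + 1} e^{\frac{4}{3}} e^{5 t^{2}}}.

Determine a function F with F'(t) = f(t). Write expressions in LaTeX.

Recognize the product-rule pattern: f = u'v + uv' with u = 2 \sqrt{4 t^{2} + 2} - \frac{5 \operatorname{atan}{\left(\frac{3 t}{2} \right)}}{4}, v = e^{- 5 t^{2} - \frac{4}{3}}, so integration by parts undoes it.
Check: d/dt[\frac{\left(4 \sqrt{4 t^{2} + 2} - \frac{5 \operatorname{atan}{\left(\frac{3 t}{2} \right)}}{2}\right) e^{- 5 t^{2} - \frac{4}{3}}}{2}] = \frac{- 720 \sqrt{2} t^{5} + 225 t^{3} \sqrt{2 t^{2} + 1} \operatorname{atan}{\left(\frac{3 t}{2} \right)} - 608 \sqrt{2} t^{3} + 100 t \sqrt{2 t^{2} + 1} \operatorname{atan}{\left(\frac{3 t}{2} \right)} - 128 \sqrt{2} t - 15 \sqrt{2 t^{2} + 1}}{18 t^{2} \sqrt{2 t^{2} + 1} e^{\frac{4}{3}} e^{5 t^{2}} + 8 \sqrt{2 t^{2} + 1} e^{\frac{4}{3}} e^{5 t^{2}}} = f(t).

An antiderivative is F(t) = \frac{\left(4 \sqrt{4 t^{2} + 2} - \frac{5 \operatorname{atan}{\left(\frac{3 t}{2} \right)}}{2}\right) e^{- 5 t^{2} - \frac{4}{3}}}{2}.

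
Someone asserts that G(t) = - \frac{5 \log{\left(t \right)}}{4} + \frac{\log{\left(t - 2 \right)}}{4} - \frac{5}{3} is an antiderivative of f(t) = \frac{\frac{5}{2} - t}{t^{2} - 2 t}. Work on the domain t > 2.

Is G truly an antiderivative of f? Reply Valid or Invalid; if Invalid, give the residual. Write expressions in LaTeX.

d/dt[G] = \frac{5 - 2 t}{2 t^{2} - 4 t}
This equals f(t) exactly, so the claim holds.

Valid. The derivative of G reproduces f.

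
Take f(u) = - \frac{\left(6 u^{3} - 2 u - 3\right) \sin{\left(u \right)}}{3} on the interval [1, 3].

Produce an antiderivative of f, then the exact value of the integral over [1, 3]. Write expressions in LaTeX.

Antiderivative: F(u) = \frac{6 u^{3} \cos{\left(u \right)} - 18 u^{2} \sin{\left(u \right)} - 38 u \cos{\left(u \right)} + 38 \sin{\left(u \right)} - 3 \cos{\left(u \right)}}{3}; value = 15 \cos{\left(3 \right)} - \frac{124 \sin{\left(3 \right)}}{3} - \frac{20 \sin{\left(1 \right)}}{3} + \frac{35 \cos{\left(1 \right)}}{3}

For F(u) to be correct the identity F'(u) - f(u) = 0 must hold.
F(u) = \frac{6 u^{3} \cos{\left(u \right)} - 18 u^{2} \sin{\left(u \right)} - 38 u \cos{\left(u \right)} + 38 \sin{\left(u \right)} - 3 \cos{\left(u \right)}}{3} is an antiderivative of f.
Check: d/du[\frac{6 u^{3} \cos{\left(u \right)} - 18 u^{2} \sin{\left(u \right)} - 38 u \cos{\left(u \right)} + 38 \sin{\left(u \right)} - 3 \cos{\left(u \right)}}{3}] = - 2 u^{3} \sin{\left(u \right)} + \frac{2 u \sin{\left(u \right)}}{3} + \sin{\left(u \right)}, which equals f(u).
F(3) = 15 \cos{\left(3 \right)} - \frac{124 \sin{\left(3 \right)}}{3}; F(1) = - \frac{35 \cos{\left(1 \right)}}{3} + \frac{20 \sin{\left(1 \right)}}{3}.
Integral = F(3) - F(1) = 15 \cos{\left(3 \right)} - \frac{124 \sin{\left(3 \right)}}{3} - \frac{20 \sin{\left(1 \right)}}{3} + \frac{35 \cos{\left(1 \right)}}{3}.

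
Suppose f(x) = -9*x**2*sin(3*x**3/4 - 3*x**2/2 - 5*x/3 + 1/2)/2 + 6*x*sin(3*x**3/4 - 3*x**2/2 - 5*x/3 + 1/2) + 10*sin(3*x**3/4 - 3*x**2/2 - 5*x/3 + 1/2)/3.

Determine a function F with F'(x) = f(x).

The substitution u = 3*x**3/4 - 3*x**2/2 - 5*x/3 + 1/2 works: f is exactly (dF/du)*(du/dx) for that inner function.
Check: d/dx[2*cos(3*x**3/4 - 3*x**2/2 - 5*x/3 + 1/2)] = -9*x**2*sin(3*x**3/4 - 3*x**2/2 - 5*x/3 + 1/2)/2 + 6*x*sin(3*x**3/4 - 3*x**2/2 - 5*x/3 + 1/2) + 10*sin(3*x**3/4 - 3*x**2/2 - 5*x/3 + 1/2)/3 = f(x).

An antiderivative is F(x) = 2*cos(3*x**3/4 - 3*x**2/2 - 5*x/3 + 1/2).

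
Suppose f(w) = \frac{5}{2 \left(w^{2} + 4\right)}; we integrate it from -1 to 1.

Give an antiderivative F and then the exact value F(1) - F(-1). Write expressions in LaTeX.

Check any antiderivative F(w) by computing F'(w) and comparing it with f(w).
F(w) = \frac{5 \operatorname{atan}{\left(\frac{w}{2} \right)}}{4} is an antiderivative of f.
Check: d/dw[\frac{5 \operatorname{atan}{\left(\frac{w}{2} \right)}}{4}] = \frac{5}{2 w^{2} + 8}, which equals f(w).
F(1) = \frac{5 \operatorname{atan}{\left(\frac{1}{2} \right)}}{4}; F(-1) = - \frac{5 \operatorname{atan}{\left(\frac{1}{2} \right)}}{4}.
Integral = F(1) - F(-1) = \frac{5 \operatorname{atan}{\left(\frac{1}{2} \right)}}{2}.

Antiderivative: F(w) = \frac{5 \operatorname{atan}{\left(\frac{w}{2} \right)}}{4}; value = \frac{5 \operatorname{atan}{\left(\frac{1}{2} \right)}}{2}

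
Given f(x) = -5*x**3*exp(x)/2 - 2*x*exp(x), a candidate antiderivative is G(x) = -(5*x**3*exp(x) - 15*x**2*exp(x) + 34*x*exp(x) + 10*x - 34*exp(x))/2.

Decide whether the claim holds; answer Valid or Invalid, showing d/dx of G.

d/dx[G] = -5*x**3*exp(x)/2 - 2*x*exp(x) - 5
d/dx[G] - f(x) = -5 != 0.

Invalid: d/dx[G] - f = -5, which is not 0.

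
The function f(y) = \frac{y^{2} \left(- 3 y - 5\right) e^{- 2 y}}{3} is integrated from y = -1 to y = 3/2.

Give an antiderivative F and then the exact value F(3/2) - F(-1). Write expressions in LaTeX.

Antiderivative: F(y) = \frac{\left(12 y^{3} + 38 y^{2} + 38 y + 19\right) e^{- 2 y}}{24}; value = - \frac{7 e^{2}}{24} + \frac{101}{12 e^{3}}

Recognize the product-rule pattern: f = u'v + uv' with u = \frac{y^{3}}{2} + \frac{19 y^{2}}{12} + \frac{19 y}{12} + \frac{19}{24}, v = e^{- 2 y}, so integration by parts undoes it.
F(y) = \frac{\left(12 y^{3} + 38 y^{2} + 38 y + 19\right) e^{- 2 y}}{24} is an antiderivative of f.
Check: d/dy[\frac{\left(12 y^{3} + 38 y^{2} + 38 y + 19\right) e^{- 2 y}}{24}] = \frac{\left(- 3 y^{3} - 5 y^{2}\right) e^{- 2 y}}{3}, which equals f(y).
F(3/2) = \frac{101}{12 e^{3}}; F(-1) = \frac{7 e^{2}}{24}.
Integral = F(3/2) - F(-1) = - \frac{7 e^{2}}{24} + \frac{101}{12 e^{3}}.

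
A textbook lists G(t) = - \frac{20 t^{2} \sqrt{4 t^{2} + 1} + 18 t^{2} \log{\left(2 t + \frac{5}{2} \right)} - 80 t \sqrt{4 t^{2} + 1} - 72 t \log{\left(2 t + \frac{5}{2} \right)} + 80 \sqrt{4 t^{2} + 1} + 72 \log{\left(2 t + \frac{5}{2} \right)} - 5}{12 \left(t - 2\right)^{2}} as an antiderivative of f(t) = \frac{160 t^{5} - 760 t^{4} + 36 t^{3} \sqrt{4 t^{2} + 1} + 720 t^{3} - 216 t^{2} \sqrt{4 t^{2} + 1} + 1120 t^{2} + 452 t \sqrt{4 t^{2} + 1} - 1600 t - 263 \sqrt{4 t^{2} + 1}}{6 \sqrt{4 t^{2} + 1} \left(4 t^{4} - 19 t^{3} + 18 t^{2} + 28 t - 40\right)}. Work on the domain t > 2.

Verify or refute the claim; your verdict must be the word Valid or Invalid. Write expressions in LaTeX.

Invalid: d/dt[G] - f = \frac{- 160 t^{5} \sqrt{4 t^{2} + 1} - 144 t^{5} + 760 t^{4} \sqrt{4 t^{2} + 1} + 864 t^{4} - 720 t^{3} \sqrt{4 t^{2} + 1} - 1844 t^{3} - 1120 t^{2} \sqrt{4 t^{2} + 1} + 1268 t^{2} + 1600 t \sqrt{4 t^{2} + 1} - 452 t + 263}{48 t^{6} - 228 t^{5} + 228 t^{4} + 279 t^{3} - 426 t^{2} + 84 t - 120}, which is not 0.

d/dt[G] = \frac{- 160 t^{5} + 760 t^{4} - 36 t^{3} \sqrt{4 t^{2} + 1} - 720 t^{3} + 216 t^{2} \sqrt{4 t^{2} + 1} - 1120 t^{2} - 452 t \sqrt{4 t^{2} + 1} + 1600 t + 263 \sqrt{4 t^{2} + 1}}{24 t^{4} \sqrt{4 t^{2} + 1} - 114 t^{3} \sqrt{4 t^{2} + 1} + 108 t^{2} \sqrt{4 t^{2} + 1} + 168 t \sqrt{4 t^{2} + 1} - 240 \sqrt{4 t^{2} + 1}}
d/dt[G] - f(t) = \frac{- 160 t^{5} \sqrt{4 t^{2} + 1} - 144 t^{5} + 760 t^{4} \sqrt{4 t^{2} + 1} + 864 t^{4} - 720 t^{3} \sqrt{4 t^{2} + 1} - 1844 t^{3} - 1120 t^{2} \sqrt{4 t^{2} + 1} + 1268 t^{2} + 1600 t \sqrt{4 t^{2} + 1} - 452 t + 263}{48 t^{6} - 228 t^{5} + 228 t^{4} + 279 t^{3} - 426 t^{2} + 84 t - 120} != 0.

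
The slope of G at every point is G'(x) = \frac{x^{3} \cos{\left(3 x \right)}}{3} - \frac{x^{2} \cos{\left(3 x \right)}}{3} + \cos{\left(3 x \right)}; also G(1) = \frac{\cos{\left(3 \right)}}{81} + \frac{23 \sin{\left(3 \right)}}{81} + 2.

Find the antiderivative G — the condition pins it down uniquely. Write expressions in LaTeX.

G(x) = \frac{9 x^{3} \sin{\left(3 x \right)} - 9 x^{2} \sin{\left(3 x \right)} + 9 x^{2} \cos{\left(3 x \right)} - 6 x \sin{\left(3 x \right)} - 6 x \cos{\left(3 x \right)} + 29 \sin{\left(3 x \right)} - 2 \cos{\left(3 x \right)} + 162}{81}

The integrand splits into summands that can be handled one at a time.
A general antiderivative is \frac{x^{3} \sin{\left(3 x \right)}}{9} - \frac{x^{2} \sin{\left(3 x \right)}}{9} + \frac{x^{2} \cos{\left(3 x \right)}}{9} - \frac{2 x \sin{\left(3 x \right)}}{27} - \frac{2 x \cos{\left(3 x \right)}}{27} + \frac{29 \sin{\left(3 x \right)}}{81} - \frac{2 \cos{\left(3 x \right)}}{81} + C.
The condition gives C = \frac{\cos{\left(3 \right)}}{81} + \frac{23 \sin{\left(3 \right)}}{81} + 2 - (\frac{\cos{\left(3 \right)}}{81} + \frac{23 \sin{\left(3 \right)}}{81}) = 2.
So G(x) = \frac{9 x^{3} \sin{\left(3 x \right)} - 9 x^{2} \sin{\left(3 x \right)} + 9 x^{2} \cos{\left(3 x \right)} - 6 x \sin{\left(3 x \right)} - 6 x \cos{\left(3 x \right)} + 29 \sin{\left(3 x \right)} - 2 \cos{\left(3 x \right)} + 162}{81}.
Check: d/dx[\frac{9 x^{3} \sin{\left(3 x \right)} - 9 x^{2} \sin{\left(3 x \right)} + 9 x^{2} \cos{\left(3 x \right)} - 6 x \sin{\left(3 x \right)} - 6 x \cos{\left(3 x \right)} + 29 \sin{\left(3 x \right)} - 2 \cos{\left(3 x \right)} + 162}{81}] = \frac{x^{3} \cos{\left(3 x \right)}}{3} - \frac{x^{2} \cos{\left(3 x \right)}}{3} + \cos{\left(3 x \right)} = G'(x).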